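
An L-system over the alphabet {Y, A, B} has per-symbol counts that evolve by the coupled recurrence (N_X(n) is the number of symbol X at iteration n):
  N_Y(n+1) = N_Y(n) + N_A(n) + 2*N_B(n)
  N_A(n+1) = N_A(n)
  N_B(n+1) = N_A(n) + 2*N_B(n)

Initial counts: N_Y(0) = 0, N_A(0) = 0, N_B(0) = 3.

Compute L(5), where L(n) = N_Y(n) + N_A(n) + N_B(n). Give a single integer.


Answer: 282

Derivation:
Step 0: N_Y=0, N_A=0, N_B=3, L=3
Step 1: N_Y=6, N_A=0, N_B=6, L=12
Step 2: N_Y=18, N_A=0, N_B=12, L=30
Step 3: N_Y=42, N_A=0, N_B=24, L=66
Step 4: N_Y=90, N_A=0, N_B=48, L=138
Step 5: N_Y=186, N_A=0, N_B=96, L=282


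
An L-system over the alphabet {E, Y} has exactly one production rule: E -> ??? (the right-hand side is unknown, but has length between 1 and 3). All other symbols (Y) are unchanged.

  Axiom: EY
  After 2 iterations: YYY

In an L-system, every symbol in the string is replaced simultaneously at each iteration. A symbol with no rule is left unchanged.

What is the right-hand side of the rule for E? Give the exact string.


Answer: YY

Derivation:
Trying E -> YY:
  Step 0: EY
  Step 1: YYY
  Step 2: YYY
Matches the given result.


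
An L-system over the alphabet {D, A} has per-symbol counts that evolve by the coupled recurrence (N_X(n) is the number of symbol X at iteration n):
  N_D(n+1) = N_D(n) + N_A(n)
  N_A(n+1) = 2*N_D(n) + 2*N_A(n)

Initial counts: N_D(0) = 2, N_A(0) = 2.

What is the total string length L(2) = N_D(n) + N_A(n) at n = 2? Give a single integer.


Answer: 36

Derivation:
Step 0: N_D=2, N_A=2, L=4
Step 1: N_D=4, N_A=8, L=12
Step 2: N_D=12, N_A=24, L=36


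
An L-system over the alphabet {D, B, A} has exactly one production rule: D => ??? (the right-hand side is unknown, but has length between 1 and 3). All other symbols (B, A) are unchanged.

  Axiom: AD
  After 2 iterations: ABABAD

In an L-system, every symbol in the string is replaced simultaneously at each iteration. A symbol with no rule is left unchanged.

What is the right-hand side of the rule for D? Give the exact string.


Trying D => BAD:
  Step 0: AD
  Step 1: ABAD
  Step 2: ABABAD
Matches the given result.

Answer: BAD


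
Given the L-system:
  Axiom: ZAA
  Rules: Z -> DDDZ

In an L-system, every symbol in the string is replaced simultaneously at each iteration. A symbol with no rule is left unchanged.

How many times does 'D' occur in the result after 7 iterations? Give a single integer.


Step 0: ZAA  (0 'D')
Step 1: DDDZAA  (3 'D')
Step 2: DDDDDDZAA  (6 'D')
Step 3: DDDDDDDDDZAA  (9 'D')
Step 4: DDDDDDDDDDDDZAA  (12 'D')
Step 5: DDDDDDDDDDDDDDDZAA  (15 'D')
Step 6: DDDDDDDDDDDDDDDDDDZAA  (18 'D')
Step 7: DDDDDDDDDDDDDDDDDDDDDZAA  (21 'D')

Answer: 21


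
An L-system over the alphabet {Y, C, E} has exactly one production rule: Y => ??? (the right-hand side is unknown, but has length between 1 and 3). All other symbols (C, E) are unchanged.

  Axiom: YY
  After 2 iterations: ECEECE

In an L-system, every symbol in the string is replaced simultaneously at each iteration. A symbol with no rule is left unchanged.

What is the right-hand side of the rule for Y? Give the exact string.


Answer: ECE

Derivation:
Trying Y => ECE:
  Step 0: YY
  Step 1: ECEECE
  Step 2: ECEECE
Matches the given result.


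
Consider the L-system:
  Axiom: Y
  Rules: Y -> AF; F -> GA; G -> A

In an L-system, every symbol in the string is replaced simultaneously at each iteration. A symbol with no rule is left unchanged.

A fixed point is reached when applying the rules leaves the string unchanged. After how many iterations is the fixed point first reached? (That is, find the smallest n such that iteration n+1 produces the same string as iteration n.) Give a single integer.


Step 0: Y
Step 1: AF
Step 2: AGA
Step 3: AAA
Step 4: AAA  (unchanged — fixed point at step 3)

Answer: 3


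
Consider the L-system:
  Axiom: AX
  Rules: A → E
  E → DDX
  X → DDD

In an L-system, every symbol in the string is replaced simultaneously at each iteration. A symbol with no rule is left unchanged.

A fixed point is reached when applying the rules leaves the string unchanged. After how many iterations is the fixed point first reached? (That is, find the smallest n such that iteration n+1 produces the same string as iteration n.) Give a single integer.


Answer: 3

Derivation:
Step 0: AX
Step 1: EDDD
Step 2: DDXDDD
Step 3: DDDDDDDD
Step 4: DDDDDDDD  (unchanged — fixed point at step 3)


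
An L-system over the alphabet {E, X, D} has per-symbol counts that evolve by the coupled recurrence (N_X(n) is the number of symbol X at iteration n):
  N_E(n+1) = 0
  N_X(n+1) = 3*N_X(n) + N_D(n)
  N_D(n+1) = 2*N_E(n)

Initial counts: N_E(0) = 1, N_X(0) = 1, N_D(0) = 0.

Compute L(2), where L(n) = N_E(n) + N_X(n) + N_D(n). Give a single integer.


Answer: 11

Derivation:
Step 0: N_E=1, N_X=1, N_D=0, L=2
Step 1: N_E=0, N_X=3, N_D=2, L=5
Step 2: N_E=0, N_X=11, N_D=0, L=11


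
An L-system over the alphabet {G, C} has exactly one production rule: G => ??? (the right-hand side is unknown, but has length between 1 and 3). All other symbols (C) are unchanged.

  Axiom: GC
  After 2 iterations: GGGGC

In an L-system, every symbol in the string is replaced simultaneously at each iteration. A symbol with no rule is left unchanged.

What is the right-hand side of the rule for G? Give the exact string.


Trying G => GG:
  Step 0: GC
  Step 1: GGC
  Step 2: GGGGC
Matches the given result.

Answer: GG


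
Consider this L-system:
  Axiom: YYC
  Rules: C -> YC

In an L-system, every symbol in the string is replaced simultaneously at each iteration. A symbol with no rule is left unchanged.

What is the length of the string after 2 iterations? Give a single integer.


Answer: 5

Derivation:
Step 0: length = 3
Step 1: length = 4
Step 2: length = 5


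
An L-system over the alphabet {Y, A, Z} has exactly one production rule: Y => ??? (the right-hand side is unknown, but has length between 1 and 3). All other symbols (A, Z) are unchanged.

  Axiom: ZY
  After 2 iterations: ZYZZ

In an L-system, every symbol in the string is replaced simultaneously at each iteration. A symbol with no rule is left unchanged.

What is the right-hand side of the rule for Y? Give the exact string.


Answer: YZ

Derivation:
Trying Y => YZ:
  Step 0: ZY
  Step 1: ZYZ
  Step 2: ZYZZ
Matches the given result.


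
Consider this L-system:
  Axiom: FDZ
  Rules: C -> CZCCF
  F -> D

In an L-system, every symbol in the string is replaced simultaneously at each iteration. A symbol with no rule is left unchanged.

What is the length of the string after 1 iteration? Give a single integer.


Answer: 3

Derivation:
Step 0: length = 3
Step 1: length = 3


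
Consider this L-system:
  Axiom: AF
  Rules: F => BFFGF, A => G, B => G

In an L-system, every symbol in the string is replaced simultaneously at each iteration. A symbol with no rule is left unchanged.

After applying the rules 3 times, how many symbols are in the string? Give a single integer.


Step 0: length = 2
Step 1: length = 6
Step 2: length = 18
Step 3: length = 54

Answer: 54


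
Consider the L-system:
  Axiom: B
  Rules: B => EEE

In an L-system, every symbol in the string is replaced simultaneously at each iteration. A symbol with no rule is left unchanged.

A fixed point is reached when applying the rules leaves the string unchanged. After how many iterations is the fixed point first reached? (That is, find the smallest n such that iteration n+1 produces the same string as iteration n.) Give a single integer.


Answer: 1

Derivation:
Step 0: B
Step 1: EEE
Step 2: EEE  (unchanged — fixed point at step 1)


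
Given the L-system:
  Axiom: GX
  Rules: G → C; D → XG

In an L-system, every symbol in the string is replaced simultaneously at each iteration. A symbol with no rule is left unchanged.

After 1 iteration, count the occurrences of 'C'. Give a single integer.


Answer: 1

Derivation:
Step 0: GX  (0 'C')
Step 1: CX  (1 'C')


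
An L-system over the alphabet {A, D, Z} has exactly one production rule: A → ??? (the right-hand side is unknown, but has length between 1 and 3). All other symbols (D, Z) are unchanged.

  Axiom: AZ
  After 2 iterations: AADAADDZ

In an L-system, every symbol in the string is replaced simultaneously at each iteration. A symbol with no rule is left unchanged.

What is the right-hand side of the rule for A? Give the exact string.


Answer: AAD

Derivation:
Trying A → AAD:
  Step 0: AZ
  Step 1: AADZ
  Step 2: AADAADDZ
Matches the given result.


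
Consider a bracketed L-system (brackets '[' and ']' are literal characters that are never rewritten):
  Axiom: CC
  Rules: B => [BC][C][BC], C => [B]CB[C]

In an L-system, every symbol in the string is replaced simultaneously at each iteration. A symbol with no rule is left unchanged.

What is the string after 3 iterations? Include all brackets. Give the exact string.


Step 0: CC
Step 1: [B]CB[C][B]CB[C]
Step 2: [[BC][C][BC]][B]CB[C][BC][C][BC][[B]CB[C]][[BC][C][BC]][B]CB[C][BC][C][BC][[B]CB[C]]
Step 3: [[[BC][C][BC][B]CB[C]][[B]CB[C]][[BC][C][BC][B]CB[C]]][[BC][C][BC]][B]CB[C][BC][C][BC][[B]CB[C]][[BC][C][BC][B]CB[C]][[B]CB[C]][[BC][C][BC][B]CB[C]][[[BC][C][BC]][B]CB[C][BC][C][BC][[B]CB[C]]][[[BC][C][BC][B]CB[C]][[B]CB[C]][[BC][C][BC][B]CB[C]]][[BC][C][BC]][B]CB[C][BC][C][BC][[B]CB[C]][[BC][C][BC][B]CB[C]][[B]CB[C]][[BC][C][BC][B]CB[C]][[[BC][C][BC]][B]CB[C][BC][C][BC][[B]CB[C]]]

Answer: [[[BC][C][BC][B]CB[C]][[B]CB[C]][[BC][C][BC][B]CB[C]]][[BC][C][BC]][B]CB[C][BC][C][BC][[B]CB[C]][[BC][C][BC][B]CB[C]][[B]CB[C]][[BC][C][BC][B]CB[C]][[[BC][C][BC]][B]CB[C][BC][C][BC][[B]CB[C]]][[[BC][C][BC][B]CB[C]][[B]CB[C]][[BC][C][BC][B]CB[C]]][[BC][C][BC]][B]CB[C][BC][C][BC][[B]CB[C]][[BC][C][BC][B]CB[C]][[B]CB[C]][[BC][C][BC][B]CB[C]][[[BC][C][BC]][B]CB[C][BC][C][BC][[B]CB[C]]]


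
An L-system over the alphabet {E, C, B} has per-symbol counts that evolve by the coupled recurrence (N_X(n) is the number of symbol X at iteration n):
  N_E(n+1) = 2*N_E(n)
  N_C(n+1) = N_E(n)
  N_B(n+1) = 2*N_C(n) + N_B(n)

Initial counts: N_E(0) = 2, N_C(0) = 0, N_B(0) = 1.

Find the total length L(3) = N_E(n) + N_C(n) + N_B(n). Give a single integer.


Answer: 37

Derivation:
Step 0: N_E=2, N_C=0, N_B=1, L=3
Step 1: N_E=4, N_C=2, N_B=1, L=7
Step 2: N_E=8, N_C=4, N_B=5, L=17
Step 3: N_E=16, N_C=8, N_B=13, L=37


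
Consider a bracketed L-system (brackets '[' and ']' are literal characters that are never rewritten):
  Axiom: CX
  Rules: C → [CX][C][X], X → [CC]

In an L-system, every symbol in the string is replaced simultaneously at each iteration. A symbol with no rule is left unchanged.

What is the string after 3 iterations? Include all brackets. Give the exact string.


Step 0: CX
Step 1: [CX][C][X][CC]
Step 2: [[CX][C][X][CC]][[CX][C][X]][[CC]][[CX][C][X][CX][C][X]]
Step 3: [[[CX][C][X][CC]][[CX][C][X]][[CC]][[CX][C][X][CX][C][X]]][[[CX][C][X][CC]][[CX][C][X]][[CC]]][[[CX][C][X][CX][C][X]]][[[CX][C][X][CC]][[CX][C][X]][[CC]][[CX][C][X][CC]][[CX][C][X]][[CC]]]

Answer: [[[CX][C][X][CC]][[CX][C][X]][[CC]][[CX][C][X][CX][C][X]]][[[CX][C][X][CC]][[CX][C][X]][[CC]]][[[CX][C][X][CX][C][X]]][[[CX][C][X][CC]][[CX][C][X]][[CC]][[CX][C][X][CC]][[CX][C][X]][[CC]]]


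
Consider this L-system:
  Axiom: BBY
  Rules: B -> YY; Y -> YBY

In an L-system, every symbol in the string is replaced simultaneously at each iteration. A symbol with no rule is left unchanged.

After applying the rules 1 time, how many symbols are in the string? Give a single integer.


Step 0: length = 3
Step 1: length = 7

Answer: 7


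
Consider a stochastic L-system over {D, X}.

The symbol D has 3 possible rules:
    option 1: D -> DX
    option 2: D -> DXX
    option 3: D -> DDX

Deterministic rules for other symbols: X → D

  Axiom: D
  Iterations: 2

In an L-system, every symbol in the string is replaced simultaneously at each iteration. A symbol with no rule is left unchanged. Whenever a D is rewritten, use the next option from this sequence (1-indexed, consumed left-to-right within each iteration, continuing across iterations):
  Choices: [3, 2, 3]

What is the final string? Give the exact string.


Answer: DXXDDXD

Derivation:
Step 0: D
Step 1: DDX  (used choices [3])
Step 2: DXXDDXD  (used choices [2, 3])


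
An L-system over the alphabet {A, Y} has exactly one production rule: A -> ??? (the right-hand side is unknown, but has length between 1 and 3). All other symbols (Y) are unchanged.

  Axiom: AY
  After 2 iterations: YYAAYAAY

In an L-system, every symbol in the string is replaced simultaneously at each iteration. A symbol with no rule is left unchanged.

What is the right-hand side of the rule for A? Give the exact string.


Trying A -> YAA:
  Step 0: AY
  Step 1: YAAY
  Step 2: YYAAYAAY
Matches the given result.

Answer: YAA


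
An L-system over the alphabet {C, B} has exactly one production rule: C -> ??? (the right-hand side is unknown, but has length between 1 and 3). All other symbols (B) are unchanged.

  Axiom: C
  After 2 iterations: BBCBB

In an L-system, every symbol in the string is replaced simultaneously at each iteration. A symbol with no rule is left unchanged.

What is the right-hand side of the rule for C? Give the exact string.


Trying C -> BCB:
  Step 0: C
  Step 1: BCB
  Step 2: BBCBB
Matches the given result.

Answer: BCB


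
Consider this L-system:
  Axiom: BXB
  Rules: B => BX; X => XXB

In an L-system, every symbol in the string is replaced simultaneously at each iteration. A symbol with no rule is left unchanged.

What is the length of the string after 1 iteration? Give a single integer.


Answer: 7

Derivation:
Step 0: length = 3
Step 1: length = 7


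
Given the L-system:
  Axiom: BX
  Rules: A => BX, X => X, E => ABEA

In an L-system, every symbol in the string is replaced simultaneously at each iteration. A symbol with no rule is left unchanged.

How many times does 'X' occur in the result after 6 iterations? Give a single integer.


Answer: 1

Derivation:
Step 0: BX  (1 'X')
Step 1: BX  (1 'X')
Step 2: BX  (1 'X')
Step 3: BX  (1 'X')
Step 4: BX  (1 'X')
Step 5: BX  (1 'X')
Step 6: BX  (1 'X')


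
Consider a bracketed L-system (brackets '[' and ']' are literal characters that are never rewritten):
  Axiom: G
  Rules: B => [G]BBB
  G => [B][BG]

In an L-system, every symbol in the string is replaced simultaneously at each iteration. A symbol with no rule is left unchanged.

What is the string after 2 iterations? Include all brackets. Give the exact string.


Step 0: G
Step 1: [B][BG]
Step 2: [[G]BBB][[G]BBB[B][BG]]

Answer: [[G]BBB][[G]BBB[B][BG]]


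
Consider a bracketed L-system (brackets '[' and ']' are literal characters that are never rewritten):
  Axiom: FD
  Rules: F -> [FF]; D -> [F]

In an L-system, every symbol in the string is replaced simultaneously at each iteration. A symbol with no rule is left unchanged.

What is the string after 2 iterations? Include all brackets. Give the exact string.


Step 0: FD
Step 1: [FF][F]
Step 2: [[FF][FF]][[FF]]

Answer: [[FF][FF]][[FF]]


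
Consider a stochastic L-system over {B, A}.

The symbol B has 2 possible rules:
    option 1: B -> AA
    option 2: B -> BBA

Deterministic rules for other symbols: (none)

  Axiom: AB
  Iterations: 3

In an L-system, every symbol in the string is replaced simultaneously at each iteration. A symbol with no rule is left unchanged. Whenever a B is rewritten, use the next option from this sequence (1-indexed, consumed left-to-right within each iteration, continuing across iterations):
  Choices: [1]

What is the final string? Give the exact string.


Answer: AAA

Derivation:
Step 0: AB
Step 1: AAA  (used choices [1])
Step 2: AAA  (used choices [])
Step 3: AAA  (used choices [])


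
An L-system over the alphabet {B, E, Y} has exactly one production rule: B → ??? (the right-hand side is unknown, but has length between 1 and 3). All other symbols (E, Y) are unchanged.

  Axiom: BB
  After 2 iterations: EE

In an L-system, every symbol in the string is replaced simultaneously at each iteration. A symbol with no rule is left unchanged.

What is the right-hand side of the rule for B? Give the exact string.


Trying B → E:
  Step 0: BB
  Step 1: EE
  Step 2: EE
Matches the given result.

Answer: E


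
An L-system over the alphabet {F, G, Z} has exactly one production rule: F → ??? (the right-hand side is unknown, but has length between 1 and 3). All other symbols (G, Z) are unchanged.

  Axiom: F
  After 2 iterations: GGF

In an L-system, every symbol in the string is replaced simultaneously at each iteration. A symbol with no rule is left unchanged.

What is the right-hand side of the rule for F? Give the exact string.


Trying F → GF:
  Step 0: F
  Step 1: GF
  Step 2: GGF
Matches the given result.

Answer: GF


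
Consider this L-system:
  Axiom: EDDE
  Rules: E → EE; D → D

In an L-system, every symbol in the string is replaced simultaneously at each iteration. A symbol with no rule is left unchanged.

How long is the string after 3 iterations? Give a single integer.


Step 0: length = 4
Step 1: length = 6
Step 2: length = 10
Step 3: length = 18

Answer: 18


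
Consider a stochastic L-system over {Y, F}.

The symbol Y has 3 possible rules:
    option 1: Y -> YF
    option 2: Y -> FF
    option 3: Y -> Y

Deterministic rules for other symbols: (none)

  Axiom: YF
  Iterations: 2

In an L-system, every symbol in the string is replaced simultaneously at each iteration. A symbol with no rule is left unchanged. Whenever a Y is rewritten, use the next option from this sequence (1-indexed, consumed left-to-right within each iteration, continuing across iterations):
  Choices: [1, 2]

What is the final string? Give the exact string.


Step 0: YF
Step 1: YFF  (used choices [1])
Step 2: FFFF  (used choices [2])

Answer: FFFF


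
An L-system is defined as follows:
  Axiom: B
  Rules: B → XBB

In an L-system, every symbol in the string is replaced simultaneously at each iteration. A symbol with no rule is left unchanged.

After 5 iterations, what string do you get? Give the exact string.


Step 0: B
Step 1: XBB
Step 2: XXBBXBB
Step 3: XXXBBXBBXXBBXBB
Step 4: XXXXBBXBBXXBBXBBXXXBBXBBXXBBXBB
Step 5: XXXXXBBXBBXXBBXBBXXXBBXBBXXBBXBBXXXXBBXBBXXBBXBBXXXBBXBBXXBBXBB

Answer: XXXXXBBXBBXXBBXBBXXXBBXBBXXBBXBBXXXXBBXBBXXBBXBBXXXBBXBBXXBBXBB


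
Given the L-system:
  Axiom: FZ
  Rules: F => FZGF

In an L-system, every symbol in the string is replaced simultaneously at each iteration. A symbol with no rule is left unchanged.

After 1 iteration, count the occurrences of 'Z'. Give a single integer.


Step 0: FZ  (1 'Z')
Step 1: FZGFZ  (2 'Z')

Answer: 2


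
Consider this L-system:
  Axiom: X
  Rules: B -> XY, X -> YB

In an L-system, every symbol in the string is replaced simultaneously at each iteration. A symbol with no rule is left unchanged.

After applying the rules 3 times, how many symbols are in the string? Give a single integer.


Answer: 4

Derivation:
Step 0: length = 1
Step 1: length = 2
Step 2: length = 3
Step 3: length = 4


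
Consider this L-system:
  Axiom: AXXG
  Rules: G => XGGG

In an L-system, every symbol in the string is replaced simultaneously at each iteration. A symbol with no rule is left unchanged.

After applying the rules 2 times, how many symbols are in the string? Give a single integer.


Step 0: length = 4
Step 1: length = 7
Step 2: length = 16

Answer: 16


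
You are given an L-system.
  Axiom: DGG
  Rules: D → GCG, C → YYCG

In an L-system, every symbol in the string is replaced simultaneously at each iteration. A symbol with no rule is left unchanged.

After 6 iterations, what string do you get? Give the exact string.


Answer: GYYYYYYYYYYCGGGGGGGG

Derivation:
Step 0: DGG
Step 1: GCGGG
Step 2: GYYCGGGG
Step 3: GYYYYCGGGGG
Step 4: GYYYYYYCGGGGGG
Step 5: GYYYYYYYYCGGGGGGG
Step 6: GYYYYYYYYYYCGGGGGGGG


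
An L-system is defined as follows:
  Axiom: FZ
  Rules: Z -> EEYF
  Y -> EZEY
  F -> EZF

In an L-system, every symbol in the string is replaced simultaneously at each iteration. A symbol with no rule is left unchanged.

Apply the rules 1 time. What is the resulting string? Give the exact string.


Step 0: FZ
Step 1: EZFEEYF

Answer: EZFEEYF


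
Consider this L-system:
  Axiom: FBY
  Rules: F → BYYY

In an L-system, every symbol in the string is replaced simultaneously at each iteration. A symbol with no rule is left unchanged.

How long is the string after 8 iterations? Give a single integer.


Answer: 6

Derivation:
Step 0: length = 3
Step 1: length = 6
Step 2: length = 6
Step 3: length = 6
Step 4: length = 6
Step 5: length = 6
Step 6: length = 6
Step 7: length = 6
Step 8: length = 6


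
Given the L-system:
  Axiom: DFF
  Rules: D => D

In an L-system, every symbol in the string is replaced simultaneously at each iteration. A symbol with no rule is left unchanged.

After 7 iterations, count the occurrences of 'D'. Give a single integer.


Step 0: DFF  (1 'D')
Step 1: DFF  (1 'D')
Step 2: DFF  (1 'D')
Step 3: DFF  (1 'D')
Step 4: DFF  (1 'D')
Step 5: DFF  (1 'D')
Step 6: DFF  (1 'D')
Step 7: DFF  (1 'D')

Answer: 1


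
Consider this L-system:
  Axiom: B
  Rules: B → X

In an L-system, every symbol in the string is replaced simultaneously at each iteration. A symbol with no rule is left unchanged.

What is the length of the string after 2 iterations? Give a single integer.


Answer: 1

Derivation:
Step 0: length = 1
Step 1: length = 1
Step 2: length = 1


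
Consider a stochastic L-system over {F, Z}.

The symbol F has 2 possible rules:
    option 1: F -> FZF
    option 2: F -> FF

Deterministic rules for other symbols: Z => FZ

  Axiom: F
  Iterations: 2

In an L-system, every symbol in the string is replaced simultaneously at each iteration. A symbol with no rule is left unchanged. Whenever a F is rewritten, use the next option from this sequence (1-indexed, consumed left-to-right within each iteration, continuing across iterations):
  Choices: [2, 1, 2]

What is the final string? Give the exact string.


Step 0: F
Step 1: FF  (used choices [2])
Step 2: FZFFF  (used choices [1, 2])

Answer: FZFFF


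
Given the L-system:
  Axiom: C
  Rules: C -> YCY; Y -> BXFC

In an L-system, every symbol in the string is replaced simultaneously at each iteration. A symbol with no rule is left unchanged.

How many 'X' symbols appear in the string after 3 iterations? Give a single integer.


Step 0: C  (0 'X')
Step 1: YCY  (0 'X')
Step 2: BXFCYCYBXFC  (2 'X')
Step 3: BXFYCYBXFCYCYBXFCBXFYCY  (4 'X')

Answer: 4


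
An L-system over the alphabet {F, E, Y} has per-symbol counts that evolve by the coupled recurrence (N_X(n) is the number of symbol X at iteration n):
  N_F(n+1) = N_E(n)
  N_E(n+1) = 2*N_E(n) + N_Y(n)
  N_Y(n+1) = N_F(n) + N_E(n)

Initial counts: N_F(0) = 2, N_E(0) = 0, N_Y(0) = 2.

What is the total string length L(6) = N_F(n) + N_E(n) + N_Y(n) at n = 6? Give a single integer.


Answer: 454

Derivation:
Step 0: N_F=2, N_E=0, N_Y=2, L=4
Step 1: N_F=0, N_E=2, N_Y=2, L=4
Step 2: N_F=2, N_E=6, N_Y=2, L=10
Step 3: N_F=6, N_E=14, N_Y=8, L=28
Step 4: N_F=14, N_E=36, N_Y=20, L=70
Step 5: N_F=36, N_E=92, N_Y=50, L=178
Step 6: N_F=92, N_E=234, N_Y=128, L=454


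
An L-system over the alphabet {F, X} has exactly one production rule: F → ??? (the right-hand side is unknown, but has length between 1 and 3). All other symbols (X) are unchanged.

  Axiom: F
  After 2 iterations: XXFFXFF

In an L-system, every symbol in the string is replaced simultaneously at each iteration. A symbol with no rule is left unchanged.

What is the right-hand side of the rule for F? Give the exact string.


Trying F → XFF:
  Step 0: F
  Step 1: XFF
  Step 2: XXFFXFF
Matches the given result.

Answer: XFF


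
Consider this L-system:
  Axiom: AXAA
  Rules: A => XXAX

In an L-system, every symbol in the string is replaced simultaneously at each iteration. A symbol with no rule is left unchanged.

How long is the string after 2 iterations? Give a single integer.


Answer: 22

Derivation:
Step 0: length = 4
Step 1: length = 13
Step 2: length = 22


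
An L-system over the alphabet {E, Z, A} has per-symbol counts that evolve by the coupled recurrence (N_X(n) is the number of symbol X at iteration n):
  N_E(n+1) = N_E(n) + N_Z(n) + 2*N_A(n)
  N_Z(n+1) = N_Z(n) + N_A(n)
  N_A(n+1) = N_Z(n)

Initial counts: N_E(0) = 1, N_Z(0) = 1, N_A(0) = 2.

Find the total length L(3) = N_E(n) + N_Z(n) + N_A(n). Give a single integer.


Answer: 32

Derivation:
Step 0: N_E=1, N_Z=1, N_A=2, L=4
Step 1: N_E=6, N_Z=3, N_A=1, L=10
Step 2: N_E=11, N_Z=4, N_A=3, L=18
Step 3: N_E=21, N_Z=7, N_A=4, L=32


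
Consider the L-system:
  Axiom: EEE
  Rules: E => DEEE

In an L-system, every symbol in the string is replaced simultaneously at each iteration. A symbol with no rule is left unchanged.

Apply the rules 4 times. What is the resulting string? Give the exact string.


Answer: DDDDEEEDEEEDEEEDDEEEDEEEDEEEDDEEEDEEEDEEEDDDEEEDEEEDEEEDDEEEDEEEDEEEDDEEEDEEEDEEEDDDEEEDEEEDEEEDDEEEDEEEDEEEDDEEEDEEEDEEEDDDDEEEDEEEDEEEDDEEEDEEEDEEEDDEEEDEEEDEEEDDDEEEDEEEDEEEDDEEEDEEEDEEEDDEEEDEEEDEEEDDDEEEDEEEDEEEDDEEEDEEEDEEEDDEEEDEEEDEEEDDDDEEEDEEEDEEEDDEEEDEEEDEEEDDEEEDEEEDEEEDDDEEEDEEEDEEEDDEEEDEEEDEEEDDEEEDEEEDEEEDDDEEEDEEEDEEEDDEEEDEEEDEEEDDEEEDEEEDEEE

Derivation:
Step 0: EEE
Step 1: DEEEDEEEDEEE
Step 2: DDEEEDEEEDEEEDDEEEDEEEDEEEDDEEEDEEEDEEE
Step 3: DDDEEEDEEEDEEEDDEEEDEEEDEEEDDEEEDEEEDEEEDDDEEEDEEEDEEEDDEEEDEEEDEEEDDEEEDEEEDEEEDDDEEEDEEEDEEEDDEEEDEEEDEEEDDEEEDEEEDEEE
Step 4: DDDDEEEDEEEDEEEDDEEEDEEEDEEEDDEEEDEEEDEEEDDDEEEDEEEDEEEDDEEEDEEEDEEEDDEEEDEEEDEEEDDDEEEDEEEDEEEDDEEEDEEEDEEEDDEEEDEEEDEEEDDDDEEEDEEEDEEEDDEEEDEEEDEEEDDEEEDEEEDEEEDDDEEEDEEEDEEEDDEEEDEEEDEEEDDEEEDEEEDEEEDDDEEEDEEEDEEEDDEEEDEEEDEEEDDEEEDEEEDEEEDDDDEEEDEEEDEEEDDEEEDEEEDEEEDDEEEDEEEDEEEDDDEEEDEEEDEEEDDEEEDEEEDEEEDDEEEDEEEDEEEDDDEEEDEEEDEEEDDEEEDEEEDEEEDDEEEDEEEDEEE


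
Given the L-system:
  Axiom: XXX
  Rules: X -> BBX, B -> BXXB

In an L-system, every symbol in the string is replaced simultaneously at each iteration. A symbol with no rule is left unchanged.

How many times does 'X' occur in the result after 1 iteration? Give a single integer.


Step 0: XXX  (3 'X')
Step 1: BBXBBXBBX  (3 'X')

Answer: 3


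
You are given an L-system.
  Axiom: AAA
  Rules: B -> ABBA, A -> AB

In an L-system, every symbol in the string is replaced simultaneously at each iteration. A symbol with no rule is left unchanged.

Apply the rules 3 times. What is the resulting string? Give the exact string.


Answer: ABABBAABABBAABBAABABABBAABABBAABBAABABABBAABABBAABBAAB

Derivation:
Step 0: AAA
Step 1: ABABAB
Step 2: ABABBAABABBAABABBA
Step 3: ABABBAABABBAABBAABABABBAABABBAABBAABABABBAABABBAABBAAB


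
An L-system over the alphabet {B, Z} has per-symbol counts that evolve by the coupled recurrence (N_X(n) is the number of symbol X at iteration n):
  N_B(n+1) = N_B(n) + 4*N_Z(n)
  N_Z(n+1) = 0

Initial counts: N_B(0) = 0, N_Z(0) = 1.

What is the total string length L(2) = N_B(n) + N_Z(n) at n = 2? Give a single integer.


Answer: 4

Derivation:
Step 0: N_B=0, N_Z=1, L=1
Step 1: N_B=4, N_Z=0, L=4
Step 2: N_B=4, N_Z=0, L=4


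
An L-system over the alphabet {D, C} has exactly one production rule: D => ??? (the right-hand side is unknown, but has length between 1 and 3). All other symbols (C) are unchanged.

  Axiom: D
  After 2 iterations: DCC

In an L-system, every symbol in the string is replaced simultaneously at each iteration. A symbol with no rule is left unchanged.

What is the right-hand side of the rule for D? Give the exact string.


Trying D => DC:
  Step 0: D
  Step 1: DC
  Step 2: DCC
Matches the given result.

Answer: DC


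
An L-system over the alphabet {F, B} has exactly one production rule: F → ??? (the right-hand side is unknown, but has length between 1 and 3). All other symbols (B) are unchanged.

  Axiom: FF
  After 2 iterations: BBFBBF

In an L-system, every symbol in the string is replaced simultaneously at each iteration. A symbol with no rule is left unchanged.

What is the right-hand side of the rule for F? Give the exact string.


Trying F → BF:
  Step 0: FF
  Step 1: BFBF
  Step 2: BBFBBF
Matches the given result.

Answer: BF


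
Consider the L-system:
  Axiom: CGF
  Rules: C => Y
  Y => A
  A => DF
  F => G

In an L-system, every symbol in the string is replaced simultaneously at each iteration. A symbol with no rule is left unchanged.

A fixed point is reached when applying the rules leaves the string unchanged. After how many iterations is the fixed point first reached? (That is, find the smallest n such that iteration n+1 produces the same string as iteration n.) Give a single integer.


Step 0: CGF
Step 1: YGG
Step 2: AGG
Step 3: DFGG
Step 4: DGGG
Step 5: DGGG  (unchanged — fixed point at step 4)

Answer: 4


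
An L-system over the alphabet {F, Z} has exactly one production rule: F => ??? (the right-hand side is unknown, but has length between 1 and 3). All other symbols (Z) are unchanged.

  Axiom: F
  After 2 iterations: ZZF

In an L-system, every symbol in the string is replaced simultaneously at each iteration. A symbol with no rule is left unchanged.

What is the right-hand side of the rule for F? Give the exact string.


Trying F => ZF:
  Step 0: F
  Step 1: ZF
  Step 2: ZZF
Matches the given result.

Answer: ZF


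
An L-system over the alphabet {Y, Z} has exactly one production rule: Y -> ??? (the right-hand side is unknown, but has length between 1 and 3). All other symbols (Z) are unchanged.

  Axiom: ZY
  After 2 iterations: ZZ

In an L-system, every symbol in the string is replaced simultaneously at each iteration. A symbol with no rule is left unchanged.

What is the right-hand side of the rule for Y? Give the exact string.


Trying Y -> Z:
  Step 0: ZY
  Step 1: ZZ
  Step 2: ZZ
Matches the given result.

Answer: Z


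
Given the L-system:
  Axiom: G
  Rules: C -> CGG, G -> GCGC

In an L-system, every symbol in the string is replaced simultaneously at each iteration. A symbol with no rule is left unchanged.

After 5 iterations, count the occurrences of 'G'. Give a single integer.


Step 0: G  (1 'G')
Step 1: GCGC  (2 'G')
Step 2: GCGCCGGGCGCCGG  (8 'G')
Step 3: GCGCCGGGCGCCGGCGGGCGCGCGCGCGCCGGGCGCCGGCGGGCGCGCGC  (28 'G')
Step 4: GCGCCGGGCGCCGGCGGGCGCGCGCGCGCCGGGCGCCGGCGGGCGCGCGCCGGGCGCGCGCGCGCCGGGCGCCGGGCGCCGGGCGCCGGGCGCCGGGCGCCGGCGGGCGCGCGCGCGCCGGGCGCCGGCGGGCGCGCGCCGGGCGCGCGCGCGCCGGGCGCCGGGCGCCGGGCGCCGG  (100 'G')
Step 5: GCGCCGGGCGCCGGCGGGCGCGCGCGCGCCGGGCGCCGGCGGGCGCGCGCCGGGCGCGCGCGCGCCGGGCGCCGGGCGCCGGGCGCCGGGCGCCGGGCGCCGGCGGGCGCGCGCGCGCCGGGCGCCGGCGGGCGCGCGCCGGGCGCGCGCGCGCCGGGCGCCGGGCGCCGGGCGCCGGCGGGCGCGCGCGCGCCGGGCGCCGGGCGCCGGGCGCCGGGCGCCGGGCGCCGGCGGGCGCGCGCGCGCCGGGCGCCGGCGGGCGCGCGCGCGCCGGGCGCCGGCGGGCGCGCGCGCGCCGGGCGCCGGCGGGCGCGCGCGCGCCGGGCGCCGGCGGGCGCGCGCGCGCCGGGCGCCGGCGGGCGCGCGCCGGGCGCGCGCGCGCCGGGCGCCGGGCGCCGGGCGCCGGGCGCCGGGCGCCGGCGGGCGCGCGCGCGCCGGGCGCCGGCGGGCGCGCGCCGGGCGCGCGCGCGCCGGGCGCCGGGCGCCGGGCGCCGGCGGGCGCGCGCGCGCCGGGCGCCGGGCGCCGGGCGCCGGGCGCCGGGCGCCGGCGGGCGCGCGCGCGCCGGGCGCCGGCGGGCGCGCGCGCGCCGGGCGCCGGCGGGCGCGCGCGCGCCGGGCGCCGGCGGGCGCGCGC  (356 'G')

Answer: 356


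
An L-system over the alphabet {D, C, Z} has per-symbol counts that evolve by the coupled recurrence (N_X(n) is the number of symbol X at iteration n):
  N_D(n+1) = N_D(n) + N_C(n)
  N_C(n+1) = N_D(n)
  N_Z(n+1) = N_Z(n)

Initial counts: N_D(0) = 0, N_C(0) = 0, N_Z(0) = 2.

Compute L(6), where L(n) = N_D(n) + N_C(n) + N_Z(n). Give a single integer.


Answer: 2

Derivation:
Step 0: N_D=0, N_C=0, N_Z=2, L=2
Step 1: N_D=0, N_C=0, N_Z=2, L=2
Step 2: N_D=0, N_C=0, N_Z=2, L=2
Step 3: N_D=0, N_C=0, N_Z=2, L=2
Step 4: N_D=0, N_C=0, N_Z=2, L=2
Step 5: N_D=0, N_C=0, N_Z=2, L=2
Step 6: N_D=0, N_C=0, N_Z=2, L=2


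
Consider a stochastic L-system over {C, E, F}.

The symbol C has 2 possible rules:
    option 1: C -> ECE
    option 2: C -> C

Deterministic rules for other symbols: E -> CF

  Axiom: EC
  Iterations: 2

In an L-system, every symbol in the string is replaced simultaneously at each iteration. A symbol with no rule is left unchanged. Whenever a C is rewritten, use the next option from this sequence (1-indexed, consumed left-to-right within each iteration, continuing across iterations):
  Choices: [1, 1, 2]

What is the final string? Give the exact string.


Step 0: EC
Step 1: CFECE  (used choices [1])
Step 2: ECEFCFCCF  (used choices [1, 2])

Answer: ECEFCFCCF


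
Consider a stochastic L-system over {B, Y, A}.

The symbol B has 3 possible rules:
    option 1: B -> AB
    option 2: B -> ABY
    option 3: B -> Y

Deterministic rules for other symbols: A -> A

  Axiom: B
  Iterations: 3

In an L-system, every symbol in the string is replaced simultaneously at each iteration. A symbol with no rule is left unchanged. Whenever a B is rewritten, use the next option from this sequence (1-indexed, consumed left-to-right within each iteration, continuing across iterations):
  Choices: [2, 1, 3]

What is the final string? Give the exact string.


Answer: AAYY

Derivation:
Step 0: B
Step 1: ABY  (used choices [2])
Step 2: AABY  (used choices [1])
Step 3: AAYY  (used choices [3])


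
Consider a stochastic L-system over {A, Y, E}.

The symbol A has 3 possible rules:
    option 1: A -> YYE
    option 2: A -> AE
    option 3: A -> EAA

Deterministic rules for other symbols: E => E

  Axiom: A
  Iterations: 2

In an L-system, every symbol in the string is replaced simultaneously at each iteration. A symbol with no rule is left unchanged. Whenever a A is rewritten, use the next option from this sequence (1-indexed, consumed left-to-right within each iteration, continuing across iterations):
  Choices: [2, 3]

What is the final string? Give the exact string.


Answer: EAAE

Derivation:
Step 0: A
Step 1: AE  (used choices [2])
Step 2: EAAE  (used choices [3])


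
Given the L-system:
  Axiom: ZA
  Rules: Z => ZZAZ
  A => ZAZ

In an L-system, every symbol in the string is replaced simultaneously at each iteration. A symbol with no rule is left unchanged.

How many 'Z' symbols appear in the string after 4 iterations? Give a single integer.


Answer: 265

Derivation:
Step 0: ZA  (1 'Z')
Step 1: ZZAZZAZ  (5 'Z')
Step 2: ZZAZZZAZZAZZZAZZZAZZAZZZAZ  (19 'Z')
Step 3: ZZAZZZAZZAZZZAZZZAZZZAZZAZZZAZZZAZZAZZZAZZZAZZZAZZAZZZAZZZAZZZAZZAZZZAZZZAZZAZZZAZZZAZZZAZZAZZZAZ  (71 'Z')
Step 4: ZZAZZZAZZAZZZAZZZAZZZAZZAZZZAZZZAZZAZZZAZZZAZZZAZZAZZZAZZZAZZZAZZAZZZAZZZAZZZAZZAZZZAZZZAZZAZZZAZZZAZZZAZZAZZZAZZZAZZZAZZAZZZAZZZAZZAZZZAZZZAZZZAZZAZZZAZZZAZZZAZZAZZZAZZZAZZZAZZAZZZAZZZAZZAZZZAZZZAZZZAZZAZZZAZZZAZZZAZZAZZZAZZZAZZZAZZAZZZAZZZAZZAZZZAZZZAZZZAZZAZZZAZZZAZZZAZZAZZZAZZZAZZAZZZAZZZAZZZAZZAZZZAZZZAZZZAZZAZZZAZZZAZZZAZZAZZZAZZZAZZAZZZAZZZAZZZAZZAZZZAZ  (265 'Z')


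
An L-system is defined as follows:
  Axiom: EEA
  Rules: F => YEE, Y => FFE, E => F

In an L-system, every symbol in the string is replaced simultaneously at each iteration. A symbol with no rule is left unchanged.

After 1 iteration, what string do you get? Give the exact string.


Step 0: EEA
Step 1: FFA

Answer: FFA


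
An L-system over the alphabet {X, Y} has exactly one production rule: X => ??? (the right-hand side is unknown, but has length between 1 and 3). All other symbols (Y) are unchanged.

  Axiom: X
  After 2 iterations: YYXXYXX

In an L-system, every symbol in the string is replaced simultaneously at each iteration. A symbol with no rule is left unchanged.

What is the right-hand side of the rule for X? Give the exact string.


Answer: YXX

Derivation:
Trying X => YXX:
  Step 0: X
  Step 1: YXX
  Step 2: YYXXYXX
Matches the given result.


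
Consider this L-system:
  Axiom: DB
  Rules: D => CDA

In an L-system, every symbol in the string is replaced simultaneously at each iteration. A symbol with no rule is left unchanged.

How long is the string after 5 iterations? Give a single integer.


Answer: 12

Derivation:
Step 0: length = 2
Step 1: length = 4
Step 2: length = 6
Step 3: length = 8
Step 4: length = 10
Step 5: length = 12


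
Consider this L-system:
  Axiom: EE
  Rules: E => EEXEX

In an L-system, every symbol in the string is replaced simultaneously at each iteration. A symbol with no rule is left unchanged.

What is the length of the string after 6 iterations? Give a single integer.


Answer: 2914

Derivation:
Step 0: length = 2
Step 1: length = 10
Step 2: length = 34
Step 3: length = 106
Step 4: length = 322
Step 5: length = 970
Step 6: length = 2914


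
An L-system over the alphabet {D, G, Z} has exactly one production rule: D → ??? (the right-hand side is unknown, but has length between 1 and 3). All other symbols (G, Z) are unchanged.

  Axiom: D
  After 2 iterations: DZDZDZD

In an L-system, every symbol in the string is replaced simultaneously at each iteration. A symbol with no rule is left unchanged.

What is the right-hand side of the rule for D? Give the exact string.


Answer: DZD

Derivation:
Trying D → DZD:
  Step 0: D
  Step 1: DZD
  Step 2: DZDZDZD
Matches the given result.


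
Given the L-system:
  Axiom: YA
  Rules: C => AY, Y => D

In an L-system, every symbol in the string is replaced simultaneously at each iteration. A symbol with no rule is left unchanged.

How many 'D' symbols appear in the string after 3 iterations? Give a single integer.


Step 0: YA  (0 'D')
Step 1: DA  (1 'D')
Step 2: DA  (1 'D')
Step 3: DA  (1 'D')

Answer: 1


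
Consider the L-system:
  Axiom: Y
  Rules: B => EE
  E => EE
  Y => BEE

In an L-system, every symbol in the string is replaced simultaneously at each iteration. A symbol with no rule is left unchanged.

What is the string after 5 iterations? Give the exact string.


Step 0: Y
Step 1: BEE
Step 2: EEEEEE
Step 3: EEEEEEEEEEEE
Step 4: EEEEEEEEEEEEEEEEEEEEEEEE
Step 5: EEEEEEEEEEEEEEEEEEEEEEEEEEEEEEEEEEEEEEEEEEEEEEEE

Answer: EEEEEEEEEEEEEEEEEEEEEEEEEEEEEEEEEEEEEEEEEEEEEEEE


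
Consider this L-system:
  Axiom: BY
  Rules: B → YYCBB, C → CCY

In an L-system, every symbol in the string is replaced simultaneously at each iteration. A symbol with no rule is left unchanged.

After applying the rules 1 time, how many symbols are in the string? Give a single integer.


Answer: 6

Derivation:
Step 0: length = 2
Step 1: length = 6


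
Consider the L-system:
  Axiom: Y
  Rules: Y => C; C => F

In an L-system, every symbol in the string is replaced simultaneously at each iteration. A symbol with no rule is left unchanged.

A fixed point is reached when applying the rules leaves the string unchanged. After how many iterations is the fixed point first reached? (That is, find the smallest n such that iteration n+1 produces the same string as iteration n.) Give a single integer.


Answer: 2

Derivation:
Step 0: Y
Step 1: C
Step 2: F
Step 3: F  (unchanged — fixed point at step 2)


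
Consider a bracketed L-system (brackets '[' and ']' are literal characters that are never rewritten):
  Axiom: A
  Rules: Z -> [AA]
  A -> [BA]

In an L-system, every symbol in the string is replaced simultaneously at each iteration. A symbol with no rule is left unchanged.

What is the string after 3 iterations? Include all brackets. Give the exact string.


Answer: [B[B[BA]]]

Derivation:
Step 0: A
Step 1: [BA]
Step 2: [B[BA]]
Step 3: [B[B[BA]]]


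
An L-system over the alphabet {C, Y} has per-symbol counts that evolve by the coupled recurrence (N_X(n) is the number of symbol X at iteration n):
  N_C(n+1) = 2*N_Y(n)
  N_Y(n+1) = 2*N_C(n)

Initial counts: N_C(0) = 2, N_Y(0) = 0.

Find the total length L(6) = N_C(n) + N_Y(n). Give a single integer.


Step 0: N_C=2, N_Y=0, L=2
Step 1: N_C=0, N_Y=4, L=4
Step 2: N_C=8, N_Y=0, L=8
Step 3: N_C=0, N_Y=16, L=16
Step 4: N_C=32, N_Y=0, L=32
Step 5: N_C=0, N_Y=64, L=64
Step 6: N_C=128, N_Y=0, L=128

Answer: 128


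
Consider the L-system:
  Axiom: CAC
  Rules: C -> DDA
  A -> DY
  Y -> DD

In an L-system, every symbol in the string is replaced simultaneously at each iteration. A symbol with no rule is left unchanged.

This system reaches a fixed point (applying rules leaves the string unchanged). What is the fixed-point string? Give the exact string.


Answer: DDDDDDDDDDDDD

Derivation:
Step 0: CAC
Step 1: DDADYDDA
Step 2: DDDYDDDDDDY
Step 3: DDDDDDDDDDDDD
Step 4: DDDDDDDDDDDDD  (unchanged — fixed point at step 3)
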